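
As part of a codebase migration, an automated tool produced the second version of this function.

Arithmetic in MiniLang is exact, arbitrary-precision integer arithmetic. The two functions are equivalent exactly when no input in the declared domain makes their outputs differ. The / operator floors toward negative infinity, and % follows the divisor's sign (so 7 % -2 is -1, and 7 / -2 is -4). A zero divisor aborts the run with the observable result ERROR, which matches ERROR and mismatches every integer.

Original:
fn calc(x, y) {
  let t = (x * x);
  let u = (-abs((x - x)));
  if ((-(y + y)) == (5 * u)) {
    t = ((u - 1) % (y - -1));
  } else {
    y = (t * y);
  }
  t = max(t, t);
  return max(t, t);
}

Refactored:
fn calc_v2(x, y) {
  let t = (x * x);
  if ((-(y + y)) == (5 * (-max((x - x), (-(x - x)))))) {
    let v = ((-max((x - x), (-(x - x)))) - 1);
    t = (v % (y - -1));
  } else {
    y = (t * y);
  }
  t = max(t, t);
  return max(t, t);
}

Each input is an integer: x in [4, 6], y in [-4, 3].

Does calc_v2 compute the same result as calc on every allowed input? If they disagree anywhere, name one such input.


Although min/max/abs usage differs; also arithmetic usage differs; also local variable names differ, 24/24 inputs agree.
verdict: equivalent


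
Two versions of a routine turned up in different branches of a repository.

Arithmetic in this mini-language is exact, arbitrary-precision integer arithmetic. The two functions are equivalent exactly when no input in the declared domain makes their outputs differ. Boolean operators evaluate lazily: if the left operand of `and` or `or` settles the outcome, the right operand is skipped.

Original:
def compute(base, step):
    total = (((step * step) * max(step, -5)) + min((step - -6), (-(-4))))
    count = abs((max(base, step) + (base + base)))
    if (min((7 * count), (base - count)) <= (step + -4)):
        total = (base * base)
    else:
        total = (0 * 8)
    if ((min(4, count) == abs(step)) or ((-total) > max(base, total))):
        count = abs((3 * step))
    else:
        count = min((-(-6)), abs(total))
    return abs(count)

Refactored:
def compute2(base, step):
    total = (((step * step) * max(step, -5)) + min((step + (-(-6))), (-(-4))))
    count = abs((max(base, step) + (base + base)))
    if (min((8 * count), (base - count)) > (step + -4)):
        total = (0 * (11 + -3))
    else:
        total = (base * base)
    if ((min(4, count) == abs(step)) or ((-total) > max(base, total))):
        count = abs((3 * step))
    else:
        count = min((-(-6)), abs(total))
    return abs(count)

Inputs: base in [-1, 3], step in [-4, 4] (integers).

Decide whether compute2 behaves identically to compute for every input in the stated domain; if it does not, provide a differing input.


The suspicious edit (`7` became `8`) never changes the result for any input inside the declared domain.
Spot check at base=-1, step=-2 — compute: total becomes -4; next count becomes 3; next (min((7 * count), (base - count)) <= (step + -4)) evaluates to false; next total becomes 0; next ((min(4, count) == abs(step)) or ((-total) > max(base, total))) evaluates to false; next count becomes 0; next final value 0. compute2: total becomes -4; next count becomes 3; next (min((8 * count), (base - count)) > (step + -4)) evaluates to true; next total becomes 0; next ((min(4, count) == abs(step)) or ((-total) > max(base, total))) evaluates to false; next count becomes 0; next final value 0. Both give 0.
Checked all 45 inputs in the declared domain: the outputs agree on every one.
verdict: equivalent


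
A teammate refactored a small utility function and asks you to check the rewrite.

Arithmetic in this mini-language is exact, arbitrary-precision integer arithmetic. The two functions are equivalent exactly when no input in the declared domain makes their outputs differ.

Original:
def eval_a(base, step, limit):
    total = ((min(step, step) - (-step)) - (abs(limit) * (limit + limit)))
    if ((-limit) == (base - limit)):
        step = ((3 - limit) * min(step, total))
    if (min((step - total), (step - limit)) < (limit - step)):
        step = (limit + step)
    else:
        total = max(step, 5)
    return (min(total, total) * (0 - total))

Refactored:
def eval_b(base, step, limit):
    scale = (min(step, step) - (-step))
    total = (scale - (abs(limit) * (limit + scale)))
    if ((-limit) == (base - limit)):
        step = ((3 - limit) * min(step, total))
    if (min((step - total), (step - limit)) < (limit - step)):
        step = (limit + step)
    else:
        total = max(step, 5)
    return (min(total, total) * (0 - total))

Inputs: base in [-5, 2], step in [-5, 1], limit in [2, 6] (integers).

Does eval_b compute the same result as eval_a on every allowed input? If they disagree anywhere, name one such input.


Evaluate both at base=-5, step=-5, limit=2.
eval_a: total=-18, then ((-limit) == (base - limit)) is false, then (min((step - total), (step - limit)) < (limit - step)) is true, then step=-3, then returns -324
eval_b: scale=-10, then total=6, then ((-limit) == (base - limit)) is false, then (min((step - total), (step - limit)) < (limit - step)) is true, then step=-3, then returns -36
-324 against -36: the behavior changed.
verdict: not equivalent; witness: base=-5, step=-5, limit=2


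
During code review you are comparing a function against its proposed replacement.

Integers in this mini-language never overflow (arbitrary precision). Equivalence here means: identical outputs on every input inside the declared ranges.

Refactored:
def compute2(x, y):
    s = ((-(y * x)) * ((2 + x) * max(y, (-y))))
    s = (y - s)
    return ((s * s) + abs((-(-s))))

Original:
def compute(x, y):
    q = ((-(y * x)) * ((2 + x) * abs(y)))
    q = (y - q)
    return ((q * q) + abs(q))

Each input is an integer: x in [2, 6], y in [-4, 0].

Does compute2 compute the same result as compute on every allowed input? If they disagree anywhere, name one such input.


This is a faithful refactor — min/max/abs usage differs, and local variable names differ, but the computed results match everywhere.
As a probe, take x=6, y=-3: compute runs q := 432 | q := -435 | result 189660; compute2 runs s := 432 | s := -435 | result 189660; both end at 189660.
An exhaustive pass over the 25 declared inputs shows identical outputs.
verdict: equivalent


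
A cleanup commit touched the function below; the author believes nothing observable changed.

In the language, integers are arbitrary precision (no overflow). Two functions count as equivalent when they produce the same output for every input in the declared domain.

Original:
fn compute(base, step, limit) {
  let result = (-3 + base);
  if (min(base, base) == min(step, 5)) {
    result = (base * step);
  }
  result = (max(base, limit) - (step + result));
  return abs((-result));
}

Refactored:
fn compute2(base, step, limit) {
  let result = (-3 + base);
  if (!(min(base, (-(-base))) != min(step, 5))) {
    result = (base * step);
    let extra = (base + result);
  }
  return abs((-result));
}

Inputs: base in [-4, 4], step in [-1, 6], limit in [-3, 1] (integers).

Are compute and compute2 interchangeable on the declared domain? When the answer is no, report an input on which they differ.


Not equivalent: base=-4, step=-1, limit=-3 separates them (5 vs 7).
compute: result := -7 | (min(base, base) == min(step, 5)): false | result := 5 | result 5
compute2: result := -7 | (!(min(base, (-(-base))) != min(step, 5))): false | result 7
verdict: not equivalent; witness: base=-4, step=-1, limit=-3


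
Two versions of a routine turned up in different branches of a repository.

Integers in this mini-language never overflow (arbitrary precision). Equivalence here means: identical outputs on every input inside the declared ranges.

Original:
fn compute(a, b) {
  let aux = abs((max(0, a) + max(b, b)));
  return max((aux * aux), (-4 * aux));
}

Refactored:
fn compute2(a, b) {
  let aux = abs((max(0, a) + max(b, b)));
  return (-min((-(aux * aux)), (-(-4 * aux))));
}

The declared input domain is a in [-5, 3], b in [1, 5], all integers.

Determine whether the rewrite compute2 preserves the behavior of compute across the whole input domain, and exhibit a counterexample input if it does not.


Equivalent — the differences include min/max/abs usage differs, yet no declared input distinguishes the two.
Tracing a=0, b=1: compute: aux becomes 1; next final value 1 | compute2: aux becomes 1; next final value 1 — matching result 1.
Checked all 45 inputs in the declared domain: the outputs agree on every one.
verdict: equivalent


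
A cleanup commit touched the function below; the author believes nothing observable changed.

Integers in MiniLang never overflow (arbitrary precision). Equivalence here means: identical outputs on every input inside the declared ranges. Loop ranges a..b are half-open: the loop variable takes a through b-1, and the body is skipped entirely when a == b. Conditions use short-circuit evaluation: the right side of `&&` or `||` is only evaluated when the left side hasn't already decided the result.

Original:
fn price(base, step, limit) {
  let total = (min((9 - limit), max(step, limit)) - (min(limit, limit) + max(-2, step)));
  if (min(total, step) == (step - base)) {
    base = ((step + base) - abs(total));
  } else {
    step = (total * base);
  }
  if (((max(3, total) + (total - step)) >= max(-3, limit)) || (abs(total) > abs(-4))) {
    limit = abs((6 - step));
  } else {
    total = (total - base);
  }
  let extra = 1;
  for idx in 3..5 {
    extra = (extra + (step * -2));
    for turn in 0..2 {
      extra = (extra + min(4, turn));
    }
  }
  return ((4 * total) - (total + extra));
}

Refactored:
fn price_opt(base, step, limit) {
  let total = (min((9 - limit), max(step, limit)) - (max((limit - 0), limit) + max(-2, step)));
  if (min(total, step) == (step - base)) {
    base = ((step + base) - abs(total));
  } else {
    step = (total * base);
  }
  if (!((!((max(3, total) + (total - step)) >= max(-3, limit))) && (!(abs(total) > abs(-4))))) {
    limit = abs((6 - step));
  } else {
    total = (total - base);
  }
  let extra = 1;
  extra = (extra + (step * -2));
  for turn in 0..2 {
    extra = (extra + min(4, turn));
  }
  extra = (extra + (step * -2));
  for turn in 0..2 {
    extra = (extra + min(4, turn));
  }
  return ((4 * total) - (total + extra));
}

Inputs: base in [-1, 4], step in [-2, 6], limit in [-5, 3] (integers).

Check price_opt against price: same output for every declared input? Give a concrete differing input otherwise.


Equivalent. One difference looks behavioral, but it never changes the outcome for any declared input.
Across all 486 domain points the two functions coincide.
Tracing base=3, step=0, limit=2: price: total becomes 0; next (min(total, step) == (step - base)) evaluates to false; next step becomes 0; next (((max(3, total) + (total - step)) >= max(-3, limit)) || (abs(total) > abs(-4))) evaluates to true; next limit becomes 6; next extra becomes 1; next at idx=3:; next extra becomes 1; next at turn=0:; next extra becomes 1; next at turn=1:; next extra becomes 2; next at idx=4:; next extra becomes 2; next at turn=0:; next extra becomes 2; next at turn=1:; next extra becomes 3; next final value -3 | price_opt: total becomes 0; next (min(total, step) == (step - base)) evaluates to false; next step becomes 0; next (!((!((max(3, total) + (total - step)) >= max(-3, limit))) && (!(abs(total) > abs(-4))))) evaluates to true; next limit becomes 6; next extra becomes 1; next extra becomes 1; next at turn=0:; next extra becomes 1; next at turn=1:; next extra becomes 2; next extra becomes 2; next at turn=0:; next extra becomes 2; next at turn=1:; next extra becomes 3; next final value -3 — matching result -3.
verdict: equivalent


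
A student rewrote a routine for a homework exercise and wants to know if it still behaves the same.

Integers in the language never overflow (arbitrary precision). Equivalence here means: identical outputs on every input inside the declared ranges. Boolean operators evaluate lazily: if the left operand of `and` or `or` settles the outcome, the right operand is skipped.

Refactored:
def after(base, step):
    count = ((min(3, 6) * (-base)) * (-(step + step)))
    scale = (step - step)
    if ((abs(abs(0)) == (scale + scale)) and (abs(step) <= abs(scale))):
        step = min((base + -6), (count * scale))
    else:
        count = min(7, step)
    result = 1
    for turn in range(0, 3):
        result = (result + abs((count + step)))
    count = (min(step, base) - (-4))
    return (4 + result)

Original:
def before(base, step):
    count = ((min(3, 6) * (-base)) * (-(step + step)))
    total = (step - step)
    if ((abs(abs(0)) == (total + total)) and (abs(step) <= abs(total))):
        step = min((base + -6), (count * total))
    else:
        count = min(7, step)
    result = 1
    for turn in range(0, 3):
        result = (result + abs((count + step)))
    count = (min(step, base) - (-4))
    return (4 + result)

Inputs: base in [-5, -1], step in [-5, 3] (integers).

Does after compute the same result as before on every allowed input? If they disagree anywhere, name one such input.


Differences: local variable names differ — yet all 45 inputs agree.
verdict: equivalent


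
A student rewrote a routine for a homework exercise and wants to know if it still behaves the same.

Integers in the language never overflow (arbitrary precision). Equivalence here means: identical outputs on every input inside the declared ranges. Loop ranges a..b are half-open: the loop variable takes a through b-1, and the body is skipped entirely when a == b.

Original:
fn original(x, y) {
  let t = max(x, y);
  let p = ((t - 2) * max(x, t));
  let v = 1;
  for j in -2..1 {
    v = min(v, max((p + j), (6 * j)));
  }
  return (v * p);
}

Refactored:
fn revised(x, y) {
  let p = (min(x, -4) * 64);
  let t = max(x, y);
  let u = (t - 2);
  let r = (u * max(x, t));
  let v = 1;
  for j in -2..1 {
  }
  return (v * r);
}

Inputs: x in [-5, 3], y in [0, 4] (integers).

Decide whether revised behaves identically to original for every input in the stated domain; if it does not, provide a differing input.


Run the pair on x=-5, y=1.
original: t becomes 1; next p becomes -1; next v becomes 1; next at j=-2:; next v becomes -3; next at j=-1:; next v becomes -3; next at j=0:; next v becomes -3; next final value 3
revised: p becomes -320; next t becomes 1; next u becomes -1; next r becomes -1; next v becomes 1; next at j=-2:; next at j=-1:; next at j=0:; next final value -1
3 and -1 differ, so these are not the same function on this domain.
verdict: not equivalent; witness: x=-5, y=1


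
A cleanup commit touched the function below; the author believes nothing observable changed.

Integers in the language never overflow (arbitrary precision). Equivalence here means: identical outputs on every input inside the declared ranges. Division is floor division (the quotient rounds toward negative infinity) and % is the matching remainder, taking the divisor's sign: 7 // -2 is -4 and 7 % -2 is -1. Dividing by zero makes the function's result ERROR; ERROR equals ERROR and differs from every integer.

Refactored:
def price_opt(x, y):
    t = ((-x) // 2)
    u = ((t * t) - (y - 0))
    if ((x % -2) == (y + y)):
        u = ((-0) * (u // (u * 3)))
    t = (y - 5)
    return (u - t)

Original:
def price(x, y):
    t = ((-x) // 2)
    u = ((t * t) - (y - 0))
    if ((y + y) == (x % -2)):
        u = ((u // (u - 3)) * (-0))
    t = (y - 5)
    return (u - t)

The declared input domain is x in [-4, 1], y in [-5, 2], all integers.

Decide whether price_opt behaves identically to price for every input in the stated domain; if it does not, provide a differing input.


Run the pair on x=0, y=0.
price: t=0, then u=0, then ((y + y) == (x % -2)) is true, then u=0, then t=-5, then returns 5
price_opt: t=0, then u=0, then ((x % -2) == (y + y)) is true, then a zero divisor aborts: ERROR
5 != ERROR, so the rewrite changes behavior.
verdict: not equivalent; witness: x=0, y=0


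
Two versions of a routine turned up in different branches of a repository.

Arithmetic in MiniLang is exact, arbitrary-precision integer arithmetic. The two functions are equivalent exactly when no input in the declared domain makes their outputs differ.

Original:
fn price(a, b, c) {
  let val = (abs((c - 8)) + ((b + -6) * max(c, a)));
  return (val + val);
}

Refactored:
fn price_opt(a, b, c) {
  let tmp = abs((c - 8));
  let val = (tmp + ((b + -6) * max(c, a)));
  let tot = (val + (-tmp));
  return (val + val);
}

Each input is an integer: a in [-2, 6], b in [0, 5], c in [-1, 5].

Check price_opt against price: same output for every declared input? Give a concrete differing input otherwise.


The two are interchangeable: local variable names differ; and statement counts differ; and arithmetic usage differs, and every declared input agrees.
Tracing a=-1, b=4, c=3: price: val becomes -1; next final value -2 | price_opt: tmp becomes 5; next val becomes -1; next tot becomes -6; next final value -2 — matching result -2.
Across all 378 domain points the two functions coincide.
verdict: equivalent


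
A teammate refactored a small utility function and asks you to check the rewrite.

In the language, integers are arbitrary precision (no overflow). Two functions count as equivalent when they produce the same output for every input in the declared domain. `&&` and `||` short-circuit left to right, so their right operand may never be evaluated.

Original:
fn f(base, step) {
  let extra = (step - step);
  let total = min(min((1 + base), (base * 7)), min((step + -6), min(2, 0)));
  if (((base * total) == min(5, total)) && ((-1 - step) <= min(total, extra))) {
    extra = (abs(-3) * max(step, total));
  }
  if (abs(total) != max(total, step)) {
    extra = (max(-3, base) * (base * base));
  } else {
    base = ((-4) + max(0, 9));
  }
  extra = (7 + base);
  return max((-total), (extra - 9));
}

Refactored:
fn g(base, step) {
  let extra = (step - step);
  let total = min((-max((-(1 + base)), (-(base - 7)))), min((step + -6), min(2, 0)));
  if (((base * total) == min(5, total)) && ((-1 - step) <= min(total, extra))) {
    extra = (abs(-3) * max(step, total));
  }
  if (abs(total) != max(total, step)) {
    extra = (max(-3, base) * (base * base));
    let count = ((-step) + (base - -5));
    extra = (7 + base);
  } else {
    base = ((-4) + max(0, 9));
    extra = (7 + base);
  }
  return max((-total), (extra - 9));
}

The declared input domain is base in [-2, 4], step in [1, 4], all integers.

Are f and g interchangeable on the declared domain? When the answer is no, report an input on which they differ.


There is a counterexample at base=-2, step=1: 14 on one side, 9 on the other.
f: extra becomes 0; next total becomes -14; next (((base * total) == min(5, total)) && ((-1 - step) <= min(total, extra))) evaluates to false; next (abs(total) != max(total, step)) evaluates to true; next extra becomes -8; next extra becomes 5; next final value 14
g: extra becomes 0; next total becomes -9; next (((base * total) == min(5, total)) && ((-1 - step) <= min(total, extra))) evaluates to false; next (abs(total) != max(total, step)) evaluates to true; next extra becomes -8; next count becomes 2; next extra becomes 5; next final value 9
verdict: not equivalent; witness: base=-2, step=1


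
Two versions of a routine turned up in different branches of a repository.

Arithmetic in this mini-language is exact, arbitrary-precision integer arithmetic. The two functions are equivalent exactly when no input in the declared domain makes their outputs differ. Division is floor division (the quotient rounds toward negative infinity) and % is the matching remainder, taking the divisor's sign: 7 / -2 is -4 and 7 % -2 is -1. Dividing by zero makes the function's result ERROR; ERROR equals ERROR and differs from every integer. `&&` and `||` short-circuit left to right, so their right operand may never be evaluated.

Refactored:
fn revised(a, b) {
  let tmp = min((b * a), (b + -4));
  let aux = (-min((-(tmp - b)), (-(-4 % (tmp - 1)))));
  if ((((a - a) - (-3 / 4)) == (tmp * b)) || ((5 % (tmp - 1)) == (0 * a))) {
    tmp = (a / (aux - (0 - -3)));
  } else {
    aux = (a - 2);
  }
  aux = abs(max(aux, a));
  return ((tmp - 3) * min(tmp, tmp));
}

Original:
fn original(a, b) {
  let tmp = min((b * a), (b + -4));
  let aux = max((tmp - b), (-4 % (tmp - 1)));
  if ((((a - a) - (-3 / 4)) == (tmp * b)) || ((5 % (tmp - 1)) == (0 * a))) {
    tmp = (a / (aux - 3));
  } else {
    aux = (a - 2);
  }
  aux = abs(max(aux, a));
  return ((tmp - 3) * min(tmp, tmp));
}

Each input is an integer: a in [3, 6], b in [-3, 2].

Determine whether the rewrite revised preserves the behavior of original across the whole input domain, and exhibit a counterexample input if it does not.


Although arithmetic usage differs, plus constant usage differs, plus min/max/abs usage differs, 24/24 inputs agree.
verdict: equivalent


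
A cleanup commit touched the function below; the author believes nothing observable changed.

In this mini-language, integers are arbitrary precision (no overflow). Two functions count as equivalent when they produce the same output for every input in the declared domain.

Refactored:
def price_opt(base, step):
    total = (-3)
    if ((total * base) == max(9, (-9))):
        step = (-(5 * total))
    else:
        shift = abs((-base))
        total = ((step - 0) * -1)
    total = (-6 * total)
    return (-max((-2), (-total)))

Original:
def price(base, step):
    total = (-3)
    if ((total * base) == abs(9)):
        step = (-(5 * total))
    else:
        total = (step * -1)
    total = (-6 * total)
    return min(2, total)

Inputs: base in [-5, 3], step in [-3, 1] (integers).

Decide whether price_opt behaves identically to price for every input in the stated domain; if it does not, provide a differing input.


Although constant usage differs; arithmetic usage differs; local variable names differ; statement counts differ; min/max/abs usage differs, 45/45 inputs agree.
verdict: equivalent


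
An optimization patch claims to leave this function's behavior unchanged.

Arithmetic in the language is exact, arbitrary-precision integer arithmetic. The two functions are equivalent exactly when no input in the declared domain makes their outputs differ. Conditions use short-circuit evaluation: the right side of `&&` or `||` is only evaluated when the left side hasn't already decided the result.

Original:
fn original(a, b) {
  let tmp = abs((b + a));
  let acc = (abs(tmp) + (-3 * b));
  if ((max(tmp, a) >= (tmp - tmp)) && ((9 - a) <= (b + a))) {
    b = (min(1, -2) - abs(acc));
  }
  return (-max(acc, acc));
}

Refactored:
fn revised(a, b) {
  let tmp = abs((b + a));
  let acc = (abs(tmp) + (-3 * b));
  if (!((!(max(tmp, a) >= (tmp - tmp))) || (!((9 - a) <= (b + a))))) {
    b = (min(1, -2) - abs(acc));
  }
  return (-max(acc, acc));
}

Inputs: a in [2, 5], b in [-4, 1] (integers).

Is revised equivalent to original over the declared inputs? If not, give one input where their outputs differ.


Side by side, the visible changes include: boolean connective usage differs.
One worked example (a=4, b=1) — original: tmp := 5 | acc := 2 | ((max(tmp, a) >= (tmp - tmp)) && ((9 - a) <= (b + a))): true | b := -4 | result -2; revised: tmp := 5 | acc := 2 | (!((!(max(tmp, a) >= (tmp - tmp))) || (!((9 - a) <= (b + a))))): true | b := -4 | result -2; agreement on -2.
Sweeping the whole domain (24 inputs) finds no disagreement.
verdict: equivalent


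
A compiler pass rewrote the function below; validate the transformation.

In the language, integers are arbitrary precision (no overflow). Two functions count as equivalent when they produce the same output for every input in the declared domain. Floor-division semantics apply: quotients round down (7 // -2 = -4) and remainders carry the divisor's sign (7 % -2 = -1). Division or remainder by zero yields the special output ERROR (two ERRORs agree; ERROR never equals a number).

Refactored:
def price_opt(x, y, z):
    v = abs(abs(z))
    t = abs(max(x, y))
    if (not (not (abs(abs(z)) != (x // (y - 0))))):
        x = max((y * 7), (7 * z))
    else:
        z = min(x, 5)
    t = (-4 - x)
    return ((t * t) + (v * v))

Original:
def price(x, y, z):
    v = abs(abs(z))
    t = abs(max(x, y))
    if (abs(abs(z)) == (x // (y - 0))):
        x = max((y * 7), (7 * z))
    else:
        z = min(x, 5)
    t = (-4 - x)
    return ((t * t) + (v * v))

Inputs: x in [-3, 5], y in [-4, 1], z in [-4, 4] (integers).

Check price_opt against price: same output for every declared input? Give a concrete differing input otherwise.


x=-3, y=-4, z=-4 yields 17 from price but 592 from price_opt.
verdict: not equivalent; witness: x=-3, y=-4, z=-4


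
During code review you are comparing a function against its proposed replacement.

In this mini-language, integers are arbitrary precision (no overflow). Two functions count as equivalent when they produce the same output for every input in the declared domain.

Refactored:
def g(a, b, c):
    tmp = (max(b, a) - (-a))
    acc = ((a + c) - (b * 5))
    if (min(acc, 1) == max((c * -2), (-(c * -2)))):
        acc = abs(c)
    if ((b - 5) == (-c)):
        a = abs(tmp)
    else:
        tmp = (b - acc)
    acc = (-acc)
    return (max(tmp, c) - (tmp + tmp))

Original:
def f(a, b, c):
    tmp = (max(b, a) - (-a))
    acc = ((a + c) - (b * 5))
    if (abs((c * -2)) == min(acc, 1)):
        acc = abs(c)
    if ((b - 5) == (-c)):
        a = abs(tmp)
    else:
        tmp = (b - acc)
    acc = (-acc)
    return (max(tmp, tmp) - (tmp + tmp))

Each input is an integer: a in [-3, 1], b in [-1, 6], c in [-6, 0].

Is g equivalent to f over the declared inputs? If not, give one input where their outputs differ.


Run the pair on a=-3, b=-1, c=-1.
f: tmp=-4, then acc=1, then (abs((c * -2)) == min(acc, 1)) is false, then ((b - 5) == (-c)) is false, then tmp=-2, then acc=-1, then returns 2
g: tmp=-4, then acc=1, then (min(acc, 1) == max((c * -2), (-(c * -2)))) is false, then ((b - 5) == (-c)) is false, then tmp=-2, then acc=-1, then returns 3
2 != 3, so the rewrite changes behavior.
verdict: not equivalent; witness: a=-3, b=-1, c=-1


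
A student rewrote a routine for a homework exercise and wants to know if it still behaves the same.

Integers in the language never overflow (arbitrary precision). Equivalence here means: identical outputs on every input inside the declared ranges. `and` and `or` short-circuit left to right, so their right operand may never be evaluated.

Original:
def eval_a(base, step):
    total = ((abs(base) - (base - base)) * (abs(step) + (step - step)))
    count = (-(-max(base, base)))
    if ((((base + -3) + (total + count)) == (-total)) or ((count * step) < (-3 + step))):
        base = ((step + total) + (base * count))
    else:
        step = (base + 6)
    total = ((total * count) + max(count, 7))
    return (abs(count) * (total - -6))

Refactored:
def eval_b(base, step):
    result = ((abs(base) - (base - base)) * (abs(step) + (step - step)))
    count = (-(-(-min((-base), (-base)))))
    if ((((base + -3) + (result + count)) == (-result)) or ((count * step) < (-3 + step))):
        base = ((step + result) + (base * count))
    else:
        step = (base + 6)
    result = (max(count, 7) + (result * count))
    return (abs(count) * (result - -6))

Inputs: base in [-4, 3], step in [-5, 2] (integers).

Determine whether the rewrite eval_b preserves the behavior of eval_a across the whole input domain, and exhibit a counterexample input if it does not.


This is a faithful refactor — local variable names differ, min/max/abs usage differs, but the computed results match everywhere.
Spot check at base=-4, step=-5 — eval_a: total := 20 | count := -4 | ((((base + -3) + (total + count)) == (-total)) or ((count * step) < (-3 + step))): false | step := 2 | total := -73 | result -268. eval_b: result := 20 | count := -4 | ((((base + -3) + (result + count)) == (-result)) or ((count * step) < (-3 + step))): false | step := 2 | result := -73 | result -268. Both give -268.
Across all 64 domain points the two functions coincide.
verdict: equivalent


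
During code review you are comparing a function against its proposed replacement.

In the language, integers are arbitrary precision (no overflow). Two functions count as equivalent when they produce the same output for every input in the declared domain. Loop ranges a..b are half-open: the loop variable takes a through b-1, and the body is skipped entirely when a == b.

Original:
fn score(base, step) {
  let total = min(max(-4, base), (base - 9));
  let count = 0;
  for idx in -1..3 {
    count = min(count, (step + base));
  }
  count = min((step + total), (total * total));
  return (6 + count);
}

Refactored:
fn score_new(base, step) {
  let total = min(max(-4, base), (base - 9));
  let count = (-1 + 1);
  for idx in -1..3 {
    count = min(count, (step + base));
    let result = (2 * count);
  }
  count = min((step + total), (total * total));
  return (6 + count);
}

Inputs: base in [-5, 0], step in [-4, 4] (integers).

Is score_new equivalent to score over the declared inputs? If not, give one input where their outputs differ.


This is a faithful refactor — local variable names differ; also statement counts differ; also arithmetic usage differs; also constant usage differs, but the computed results match everywhere.
As a probe, take base=-4, step=-2: score runs total=-13, then count=0, then (idx=-1), then count=-6, then (idx=0), then count=-6, then (idx=1), then count=-6, then (idx=2), then count=-6, then count=-15, then returns -9; score_new runs total=-13, then count=0, then (idx=-1), then count=-6, then result=-12, then (idx=0), then count=-6, then result=-12, then (idx=1), then count=-6, then result=-12, then (idx=2), then count=-6, then result=-12, then count=-15, then returns -9; both end at -9.
Checked all 54 inputs in the declared domain: the outputs agree on every one.
verdict: equivalent


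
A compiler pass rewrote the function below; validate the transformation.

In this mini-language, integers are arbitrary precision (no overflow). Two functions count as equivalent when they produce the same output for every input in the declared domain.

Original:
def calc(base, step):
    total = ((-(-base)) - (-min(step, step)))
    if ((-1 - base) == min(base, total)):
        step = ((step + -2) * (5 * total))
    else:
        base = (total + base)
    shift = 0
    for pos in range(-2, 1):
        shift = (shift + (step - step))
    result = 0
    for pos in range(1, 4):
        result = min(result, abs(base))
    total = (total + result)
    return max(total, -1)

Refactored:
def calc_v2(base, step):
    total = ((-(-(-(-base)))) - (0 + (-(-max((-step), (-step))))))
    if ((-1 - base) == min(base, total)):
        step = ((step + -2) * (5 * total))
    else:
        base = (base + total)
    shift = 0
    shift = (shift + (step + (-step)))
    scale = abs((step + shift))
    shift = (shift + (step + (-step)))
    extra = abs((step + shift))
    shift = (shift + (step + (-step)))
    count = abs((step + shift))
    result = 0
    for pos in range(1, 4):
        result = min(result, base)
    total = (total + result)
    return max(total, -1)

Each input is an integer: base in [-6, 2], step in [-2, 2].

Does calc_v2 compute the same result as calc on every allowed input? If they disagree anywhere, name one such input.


There is a counterexample at base=-2, step=2: 0 on one side, -1 on the other.
calc: total := 0 | ((-1 - base) == min(base, total)): false | base := -2 | shift := 0 | iter pos=-2: | shift := 0 | iter pos=-1: | shift := 0 | iter pos=0: | shift := 0 | result := 0 | iter pos=1: | result := 0 | iter pos=2: | result := 0 | iter pos=3: | result := 0 | total := 0 | result 0
calc_v2: total := 0 | ((-1 - base) == min(base, total)): false | base := -2 | shift := 0 | shift := 0 | scale := 2 | shift := 0 | extra := 2 | shift := 0 | count := 2 | result := 0 | iter pos=1: | result := -2 | iter pos=2: | result := -2 | iter pos=3: | result := -2 | total := -2 | result -1
verdict: not equivalent; witness: base=-2, step=2


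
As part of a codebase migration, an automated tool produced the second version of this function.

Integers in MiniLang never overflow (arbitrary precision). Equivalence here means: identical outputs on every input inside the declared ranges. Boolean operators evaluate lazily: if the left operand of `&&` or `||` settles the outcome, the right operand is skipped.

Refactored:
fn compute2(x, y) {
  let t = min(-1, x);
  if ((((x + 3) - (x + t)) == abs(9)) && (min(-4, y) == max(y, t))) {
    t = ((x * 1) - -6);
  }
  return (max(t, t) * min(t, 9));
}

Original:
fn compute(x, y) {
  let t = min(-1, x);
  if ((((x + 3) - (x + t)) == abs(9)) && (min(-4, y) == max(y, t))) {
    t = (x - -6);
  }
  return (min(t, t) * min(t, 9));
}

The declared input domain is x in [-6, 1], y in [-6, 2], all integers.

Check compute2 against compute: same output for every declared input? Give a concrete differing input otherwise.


The edit looks behavioral (`min(t, t)` became `max(t, t)`), but over these ranges it never changes the outcome; all 72 inputs agree.
verdict: equivalent


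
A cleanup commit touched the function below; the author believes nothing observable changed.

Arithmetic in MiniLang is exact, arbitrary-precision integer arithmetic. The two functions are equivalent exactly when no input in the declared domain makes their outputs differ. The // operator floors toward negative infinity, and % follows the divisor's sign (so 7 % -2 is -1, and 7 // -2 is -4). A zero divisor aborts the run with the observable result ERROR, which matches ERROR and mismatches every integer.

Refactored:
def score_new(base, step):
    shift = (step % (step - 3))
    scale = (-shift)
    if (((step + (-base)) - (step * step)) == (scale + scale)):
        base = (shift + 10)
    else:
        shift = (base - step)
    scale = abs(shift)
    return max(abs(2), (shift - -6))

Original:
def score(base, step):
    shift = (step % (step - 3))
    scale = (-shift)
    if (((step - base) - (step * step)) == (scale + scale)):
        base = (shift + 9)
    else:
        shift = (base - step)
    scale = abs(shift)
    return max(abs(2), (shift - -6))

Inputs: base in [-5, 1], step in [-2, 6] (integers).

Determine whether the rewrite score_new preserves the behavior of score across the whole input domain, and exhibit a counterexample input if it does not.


Equivalent. The suspicious edit (`9` became `10`) never changes the result for any input inside the declared domain.
Every one of the 63 inputs gives matching results.
Tracing base=0, step=5: score: shift = 1; scale = -1; (((step - base) - (step * step)) == (scale + scale)) -> false; shift = -5; scale = 5; return 2 | score_new: shift = 1; scale = -1; (((step + (-base)) - (step * step)) == (scale + scale)) -> false; shift = -5; scale = 5; return 2 — matching result 2.
verdict: equivalent


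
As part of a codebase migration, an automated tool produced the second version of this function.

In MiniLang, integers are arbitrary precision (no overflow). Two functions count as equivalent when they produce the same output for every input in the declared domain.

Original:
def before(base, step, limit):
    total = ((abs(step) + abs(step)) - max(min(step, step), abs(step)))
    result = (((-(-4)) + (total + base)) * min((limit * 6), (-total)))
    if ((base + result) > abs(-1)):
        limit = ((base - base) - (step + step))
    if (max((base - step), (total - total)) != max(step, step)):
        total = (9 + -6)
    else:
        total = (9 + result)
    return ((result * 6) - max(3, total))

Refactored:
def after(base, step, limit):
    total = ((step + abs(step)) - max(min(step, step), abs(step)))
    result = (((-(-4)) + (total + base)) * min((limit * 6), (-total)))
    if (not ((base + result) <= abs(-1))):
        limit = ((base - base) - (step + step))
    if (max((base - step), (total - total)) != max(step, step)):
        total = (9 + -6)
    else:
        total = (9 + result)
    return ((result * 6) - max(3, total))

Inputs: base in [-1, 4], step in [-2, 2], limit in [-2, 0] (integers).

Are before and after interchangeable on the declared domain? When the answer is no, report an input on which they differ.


Input base=-1, step=-2, limit=-2: -363 from before versus -75 from after.
verdict: not equivalent; witness: base=-1, step=-2, limit=-2


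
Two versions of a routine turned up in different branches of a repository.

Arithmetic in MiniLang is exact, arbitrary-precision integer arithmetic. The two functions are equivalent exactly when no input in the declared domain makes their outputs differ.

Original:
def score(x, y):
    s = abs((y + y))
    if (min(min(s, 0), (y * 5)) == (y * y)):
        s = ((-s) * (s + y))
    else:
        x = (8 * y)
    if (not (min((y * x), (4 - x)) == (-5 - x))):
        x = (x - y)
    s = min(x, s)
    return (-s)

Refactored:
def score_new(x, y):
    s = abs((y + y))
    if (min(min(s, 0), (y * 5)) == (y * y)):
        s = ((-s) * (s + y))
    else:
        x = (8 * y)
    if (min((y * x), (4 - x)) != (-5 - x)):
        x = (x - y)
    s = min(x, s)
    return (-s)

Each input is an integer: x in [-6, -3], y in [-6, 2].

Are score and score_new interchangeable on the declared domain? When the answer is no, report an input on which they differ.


The two are interchangeable: comparison usage differs; and boolean connective usage differs, and every declared input agrees.
One worked example (x=-4, y=-2) — score: s := 4 | (min(min(s, 0), (y * 5)) == (y * y)): false | x := -16 | (not (min((y * x), (4 - x)) == (-5 - x))): true | x := -14 | s := -14 | result 14; score_new: s := 4 | (min(min(s, 0), (y * 5)) == (y * y)): false | x := -16 | (min((y * x), (4 - x)) != (-5 - x)): true | x := -14 | s := -14 | result 14; agreement on 14.
Every one of the 36 inputs gives matching results.
verdict: equivalent


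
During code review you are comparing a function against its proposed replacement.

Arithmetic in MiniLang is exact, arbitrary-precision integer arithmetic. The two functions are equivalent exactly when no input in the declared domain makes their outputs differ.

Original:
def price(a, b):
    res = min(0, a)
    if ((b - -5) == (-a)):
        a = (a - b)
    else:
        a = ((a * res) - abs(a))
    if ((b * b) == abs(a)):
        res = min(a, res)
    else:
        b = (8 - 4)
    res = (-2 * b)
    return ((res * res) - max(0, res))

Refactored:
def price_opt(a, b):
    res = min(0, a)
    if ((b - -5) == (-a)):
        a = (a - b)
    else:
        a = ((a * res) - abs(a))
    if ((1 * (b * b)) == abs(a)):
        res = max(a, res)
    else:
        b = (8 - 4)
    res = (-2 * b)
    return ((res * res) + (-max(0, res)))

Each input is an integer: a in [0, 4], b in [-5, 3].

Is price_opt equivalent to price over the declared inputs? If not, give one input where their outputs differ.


The suspicious edit (`min(a, res)` became `max(a, res)`) never changes the result for any input inside the declared domain; all 45 inputs agree.
verdict: equivalent


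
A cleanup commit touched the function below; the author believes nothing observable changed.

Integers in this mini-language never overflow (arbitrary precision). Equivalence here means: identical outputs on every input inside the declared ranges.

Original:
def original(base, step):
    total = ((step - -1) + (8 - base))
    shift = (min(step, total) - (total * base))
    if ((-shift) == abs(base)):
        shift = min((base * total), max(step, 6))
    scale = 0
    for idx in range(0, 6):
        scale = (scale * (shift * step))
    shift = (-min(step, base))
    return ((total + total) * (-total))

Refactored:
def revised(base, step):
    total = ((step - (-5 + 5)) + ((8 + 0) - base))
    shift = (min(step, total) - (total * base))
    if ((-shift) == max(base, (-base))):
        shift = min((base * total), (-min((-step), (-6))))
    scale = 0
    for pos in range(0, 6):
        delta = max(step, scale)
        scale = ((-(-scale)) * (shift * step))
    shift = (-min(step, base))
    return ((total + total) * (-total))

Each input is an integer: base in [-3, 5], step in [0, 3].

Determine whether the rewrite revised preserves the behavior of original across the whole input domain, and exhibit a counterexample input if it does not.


The rewrite breaks on base=-3, step=0, where the results are -288 and -242.
original: total=12, then shift=36, then ((-shift) == abs(base)) is false, then scale=0, then (idx=0), then scale=0, then (idx=1), then scale=0, then (idx=2), then scale=0, then (idx=3), then scale=0, then (idx=4), then scale=0, then (idx=5), then scale=0, then shift=3, then returns -288
revised: total=11, then shift=33, then ((-shift) == max(base, (-base))) is false, then scale=0, then (pos=0), then delta=0, then scale=0, then (pos=1), then delta=0, then scale=0, then (pos=2), then delta=0, then scale=0, then (pos=3), then delta=0, then scale=0, then (pos=4), then delta=0, then scale=0, then (pos=5), then delta=0, then scale=0, then shift=3, then returns -242
verdict: not equivalent; witness: base=-3, step=0
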